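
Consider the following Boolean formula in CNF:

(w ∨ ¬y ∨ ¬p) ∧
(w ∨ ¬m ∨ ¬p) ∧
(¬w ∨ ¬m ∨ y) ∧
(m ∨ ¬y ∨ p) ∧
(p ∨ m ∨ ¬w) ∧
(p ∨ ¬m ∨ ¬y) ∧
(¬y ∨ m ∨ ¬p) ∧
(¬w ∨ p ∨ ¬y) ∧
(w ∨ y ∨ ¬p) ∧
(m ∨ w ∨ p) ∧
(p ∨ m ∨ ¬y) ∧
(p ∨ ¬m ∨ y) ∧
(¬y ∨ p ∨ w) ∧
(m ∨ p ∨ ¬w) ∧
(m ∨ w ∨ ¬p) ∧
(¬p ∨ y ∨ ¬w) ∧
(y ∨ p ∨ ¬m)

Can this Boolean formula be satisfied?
Yes

Yes, the formula is satisfiable.

One satisfying assignment is: y=True, m=True, w=True, p=True

Verification: With this assignment, all 17 clauses evaluate to true.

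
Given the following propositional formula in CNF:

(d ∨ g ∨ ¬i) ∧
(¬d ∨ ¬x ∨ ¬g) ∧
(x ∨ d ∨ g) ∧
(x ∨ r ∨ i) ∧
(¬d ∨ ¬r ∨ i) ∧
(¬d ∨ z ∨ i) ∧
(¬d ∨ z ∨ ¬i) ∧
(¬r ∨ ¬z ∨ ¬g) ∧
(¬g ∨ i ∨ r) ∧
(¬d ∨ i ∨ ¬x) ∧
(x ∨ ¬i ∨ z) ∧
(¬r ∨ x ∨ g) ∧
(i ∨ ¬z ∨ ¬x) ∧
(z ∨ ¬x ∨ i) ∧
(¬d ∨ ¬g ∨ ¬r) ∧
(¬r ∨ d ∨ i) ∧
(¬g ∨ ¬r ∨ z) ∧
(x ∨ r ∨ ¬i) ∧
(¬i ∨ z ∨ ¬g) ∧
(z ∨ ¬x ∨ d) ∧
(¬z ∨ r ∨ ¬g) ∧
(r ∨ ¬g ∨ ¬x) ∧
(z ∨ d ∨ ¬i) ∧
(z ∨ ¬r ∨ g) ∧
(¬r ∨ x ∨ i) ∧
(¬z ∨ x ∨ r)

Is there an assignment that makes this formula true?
Yes

Yes, the formula is satisfiable.

One satisfying assignment is: z=True, i=True, x=True, d=True, g=False, r=False

Verification: With this assignment, all 26 clauses evaluate to true.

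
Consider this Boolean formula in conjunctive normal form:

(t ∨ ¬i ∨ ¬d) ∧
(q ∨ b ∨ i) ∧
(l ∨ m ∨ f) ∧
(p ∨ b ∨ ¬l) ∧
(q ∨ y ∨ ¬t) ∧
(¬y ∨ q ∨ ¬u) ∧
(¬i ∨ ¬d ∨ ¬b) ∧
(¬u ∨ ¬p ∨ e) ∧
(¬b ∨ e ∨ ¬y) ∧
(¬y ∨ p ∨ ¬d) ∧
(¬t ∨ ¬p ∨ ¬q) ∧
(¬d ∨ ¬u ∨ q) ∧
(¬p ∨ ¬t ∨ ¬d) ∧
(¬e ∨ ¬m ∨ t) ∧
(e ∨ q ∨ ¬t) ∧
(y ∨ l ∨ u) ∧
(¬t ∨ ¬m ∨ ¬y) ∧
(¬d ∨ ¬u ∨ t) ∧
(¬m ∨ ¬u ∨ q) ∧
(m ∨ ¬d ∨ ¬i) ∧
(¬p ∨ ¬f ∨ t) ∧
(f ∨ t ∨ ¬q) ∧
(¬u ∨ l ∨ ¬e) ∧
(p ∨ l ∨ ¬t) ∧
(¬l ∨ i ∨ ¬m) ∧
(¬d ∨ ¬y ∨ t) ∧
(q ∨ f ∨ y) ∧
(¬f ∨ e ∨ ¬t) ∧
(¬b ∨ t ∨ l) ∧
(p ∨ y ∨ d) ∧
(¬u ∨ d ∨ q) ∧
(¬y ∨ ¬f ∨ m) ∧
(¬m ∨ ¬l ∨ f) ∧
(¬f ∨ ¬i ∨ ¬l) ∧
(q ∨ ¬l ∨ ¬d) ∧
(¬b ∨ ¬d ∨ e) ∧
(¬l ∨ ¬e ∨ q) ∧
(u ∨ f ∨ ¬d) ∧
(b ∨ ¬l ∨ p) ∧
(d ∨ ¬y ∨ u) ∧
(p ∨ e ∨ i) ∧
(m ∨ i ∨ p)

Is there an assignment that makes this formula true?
Yes

Yes, the formula is satisfiable.

One satisfying assignment is: q=True, u=True, d=False, t=True, i=True, p=False, f=False, l=True, y=True, m=False, b=True, e=True

Verification: With this assignment, all 42 clauses evaluate to true.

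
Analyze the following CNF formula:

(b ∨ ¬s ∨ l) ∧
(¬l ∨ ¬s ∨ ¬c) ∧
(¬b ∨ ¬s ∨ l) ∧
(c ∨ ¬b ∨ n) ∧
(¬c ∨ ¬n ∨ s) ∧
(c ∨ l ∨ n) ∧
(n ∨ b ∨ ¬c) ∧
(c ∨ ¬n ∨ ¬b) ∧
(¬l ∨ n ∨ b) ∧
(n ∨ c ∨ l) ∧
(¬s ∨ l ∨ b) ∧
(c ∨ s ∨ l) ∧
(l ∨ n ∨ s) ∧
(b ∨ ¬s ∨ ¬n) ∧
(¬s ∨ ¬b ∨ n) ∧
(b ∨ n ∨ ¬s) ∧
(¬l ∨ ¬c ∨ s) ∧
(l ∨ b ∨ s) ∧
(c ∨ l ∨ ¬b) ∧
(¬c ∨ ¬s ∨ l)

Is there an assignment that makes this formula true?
Yes

Yes, the formula is satisfiable.

One satisfying assignment is: n=True, b=False, s=False, c=False, l=True

Verification: With this assignment, all 20 clauses evaluate to true.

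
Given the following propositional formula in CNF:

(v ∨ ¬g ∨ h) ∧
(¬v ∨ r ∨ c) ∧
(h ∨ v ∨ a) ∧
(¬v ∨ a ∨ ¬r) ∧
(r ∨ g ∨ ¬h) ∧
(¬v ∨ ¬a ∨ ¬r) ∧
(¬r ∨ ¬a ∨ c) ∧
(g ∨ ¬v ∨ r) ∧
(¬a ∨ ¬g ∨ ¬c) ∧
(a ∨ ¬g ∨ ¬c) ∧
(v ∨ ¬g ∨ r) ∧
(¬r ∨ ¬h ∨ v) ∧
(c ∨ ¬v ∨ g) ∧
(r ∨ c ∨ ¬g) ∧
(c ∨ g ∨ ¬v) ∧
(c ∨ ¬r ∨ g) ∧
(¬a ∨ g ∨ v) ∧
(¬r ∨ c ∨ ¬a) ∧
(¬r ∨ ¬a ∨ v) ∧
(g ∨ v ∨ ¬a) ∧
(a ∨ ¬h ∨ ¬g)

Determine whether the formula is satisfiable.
No

No, the formula is not satisfiable.

No assignment of truth values to the variables can make all 21 clauses true simultaneously.

The formula is UNSAT (unsatisfiable).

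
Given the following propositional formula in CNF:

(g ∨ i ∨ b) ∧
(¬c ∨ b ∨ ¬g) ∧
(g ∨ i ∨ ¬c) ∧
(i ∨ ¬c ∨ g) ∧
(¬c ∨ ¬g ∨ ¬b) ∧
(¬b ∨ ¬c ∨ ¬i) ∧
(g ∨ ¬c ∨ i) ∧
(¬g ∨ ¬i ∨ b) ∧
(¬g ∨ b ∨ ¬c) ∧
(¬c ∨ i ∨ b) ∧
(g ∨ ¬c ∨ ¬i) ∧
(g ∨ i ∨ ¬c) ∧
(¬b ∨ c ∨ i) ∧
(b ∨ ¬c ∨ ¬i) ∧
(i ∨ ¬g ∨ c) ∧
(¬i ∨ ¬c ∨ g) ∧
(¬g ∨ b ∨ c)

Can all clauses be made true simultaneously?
Yes

Yes, the formula is satisfiable.

One satisfying assignment is: g=False, b=False, c=False, i=True

Verification: With this assignment, all 17 clauses evaluate to true.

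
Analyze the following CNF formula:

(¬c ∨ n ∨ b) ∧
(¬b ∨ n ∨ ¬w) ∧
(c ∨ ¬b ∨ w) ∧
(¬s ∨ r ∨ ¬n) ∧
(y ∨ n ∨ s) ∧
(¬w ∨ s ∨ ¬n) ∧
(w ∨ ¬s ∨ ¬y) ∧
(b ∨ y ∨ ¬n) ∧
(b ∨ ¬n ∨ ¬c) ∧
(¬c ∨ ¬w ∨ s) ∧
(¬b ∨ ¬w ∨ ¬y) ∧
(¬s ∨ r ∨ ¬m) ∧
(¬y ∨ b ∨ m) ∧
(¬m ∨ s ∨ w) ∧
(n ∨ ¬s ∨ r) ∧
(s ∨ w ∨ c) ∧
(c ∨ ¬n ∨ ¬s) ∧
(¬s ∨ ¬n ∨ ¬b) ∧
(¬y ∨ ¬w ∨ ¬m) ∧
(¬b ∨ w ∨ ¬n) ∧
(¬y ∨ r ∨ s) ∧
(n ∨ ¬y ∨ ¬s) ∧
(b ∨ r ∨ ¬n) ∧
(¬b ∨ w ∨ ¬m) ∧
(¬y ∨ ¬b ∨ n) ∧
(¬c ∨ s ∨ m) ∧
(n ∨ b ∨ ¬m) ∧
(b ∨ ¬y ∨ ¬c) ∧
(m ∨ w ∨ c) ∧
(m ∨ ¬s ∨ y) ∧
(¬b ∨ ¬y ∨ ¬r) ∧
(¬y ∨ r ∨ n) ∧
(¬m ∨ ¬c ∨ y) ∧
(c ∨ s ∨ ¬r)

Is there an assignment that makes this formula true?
No

No, the formula is not satisfiable.

No assignment of truth values to the variables can make all 34 clauses true simultaneously.

The formula is UNSAT (unsatisfiable).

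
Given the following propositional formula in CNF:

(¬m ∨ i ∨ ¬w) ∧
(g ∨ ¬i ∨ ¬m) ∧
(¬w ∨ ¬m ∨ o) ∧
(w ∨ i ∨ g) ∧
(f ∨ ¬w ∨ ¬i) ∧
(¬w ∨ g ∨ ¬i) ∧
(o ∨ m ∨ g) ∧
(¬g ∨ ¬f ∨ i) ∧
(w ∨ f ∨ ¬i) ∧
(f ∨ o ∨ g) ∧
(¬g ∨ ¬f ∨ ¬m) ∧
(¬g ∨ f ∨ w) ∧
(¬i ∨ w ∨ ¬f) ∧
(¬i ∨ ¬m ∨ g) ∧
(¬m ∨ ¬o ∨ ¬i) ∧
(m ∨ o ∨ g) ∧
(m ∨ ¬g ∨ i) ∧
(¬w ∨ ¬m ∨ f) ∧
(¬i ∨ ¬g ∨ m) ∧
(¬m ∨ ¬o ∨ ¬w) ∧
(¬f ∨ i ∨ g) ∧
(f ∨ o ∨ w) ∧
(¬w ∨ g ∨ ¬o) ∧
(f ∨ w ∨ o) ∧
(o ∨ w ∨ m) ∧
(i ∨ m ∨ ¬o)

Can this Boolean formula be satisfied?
No

No, the formula is not satisfiable.

No assignment of truth values to the variables can make all 26 clauses true simultaneously.

The formula is UNSAT (unsatisfiable).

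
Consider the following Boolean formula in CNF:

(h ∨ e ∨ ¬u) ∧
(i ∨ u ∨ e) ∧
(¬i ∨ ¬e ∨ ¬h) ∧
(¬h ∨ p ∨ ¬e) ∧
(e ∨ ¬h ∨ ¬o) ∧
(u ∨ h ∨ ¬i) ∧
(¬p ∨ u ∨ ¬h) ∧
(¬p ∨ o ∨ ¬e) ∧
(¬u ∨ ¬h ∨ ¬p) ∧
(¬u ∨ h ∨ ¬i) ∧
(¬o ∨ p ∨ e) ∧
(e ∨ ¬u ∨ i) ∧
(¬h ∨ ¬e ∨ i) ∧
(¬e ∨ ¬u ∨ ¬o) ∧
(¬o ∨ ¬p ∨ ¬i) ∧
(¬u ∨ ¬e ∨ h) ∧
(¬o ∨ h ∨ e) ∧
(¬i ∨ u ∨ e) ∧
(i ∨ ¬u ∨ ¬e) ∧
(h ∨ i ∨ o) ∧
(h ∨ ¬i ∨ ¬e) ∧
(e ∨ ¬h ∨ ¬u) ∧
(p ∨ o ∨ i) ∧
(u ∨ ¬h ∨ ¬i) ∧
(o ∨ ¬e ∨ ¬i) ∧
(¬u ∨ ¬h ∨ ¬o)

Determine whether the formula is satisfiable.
Yes

Yes, the formula is satisfiable.

One satisfying assignment is: p=False, o=True, i=False, u=False, e=True, h=False

Verification: With this assignment, all 26 clauses evaluate to true.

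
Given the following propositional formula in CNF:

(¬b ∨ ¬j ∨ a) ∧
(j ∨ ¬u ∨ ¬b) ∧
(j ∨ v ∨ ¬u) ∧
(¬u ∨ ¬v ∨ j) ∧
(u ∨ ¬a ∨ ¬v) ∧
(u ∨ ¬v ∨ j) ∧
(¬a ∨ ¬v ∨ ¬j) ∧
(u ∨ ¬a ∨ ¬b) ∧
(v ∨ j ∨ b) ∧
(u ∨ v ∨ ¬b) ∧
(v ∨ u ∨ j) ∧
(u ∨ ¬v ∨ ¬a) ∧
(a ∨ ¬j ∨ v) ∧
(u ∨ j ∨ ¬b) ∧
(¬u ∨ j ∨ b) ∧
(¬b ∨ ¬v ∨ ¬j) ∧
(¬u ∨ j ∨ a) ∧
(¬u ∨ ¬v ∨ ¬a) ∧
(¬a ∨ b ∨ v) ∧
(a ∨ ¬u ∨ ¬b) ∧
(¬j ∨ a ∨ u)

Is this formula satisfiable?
Yes

Yes, the formula is satisfiable.

One satisfying assignment is: b=False, v=True, u=True, a=False, j=True

Verification: With this assignment, all 21 clauses evaluate to true.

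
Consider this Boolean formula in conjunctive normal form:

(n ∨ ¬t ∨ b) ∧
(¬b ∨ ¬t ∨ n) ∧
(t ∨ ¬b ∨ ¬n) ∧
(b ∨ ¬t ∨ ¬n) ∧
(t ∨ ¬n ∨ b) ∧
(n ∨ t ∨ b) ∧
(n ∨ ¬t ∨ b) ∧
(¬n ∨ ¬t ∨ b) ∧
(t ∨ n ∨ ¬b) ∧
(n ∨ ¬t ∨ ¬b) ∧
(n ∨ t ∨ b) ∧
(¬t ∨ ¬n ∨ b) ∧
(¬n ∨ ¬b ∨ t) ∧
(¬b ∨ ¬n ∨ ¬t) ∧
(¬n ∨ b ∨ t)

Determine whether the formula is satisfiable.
No

No, the formula is not satisfiable.

No assignment of truth values to the variables can make all 15 clauses true simultaneously.

The formula is UNSAT (unsatisfiable).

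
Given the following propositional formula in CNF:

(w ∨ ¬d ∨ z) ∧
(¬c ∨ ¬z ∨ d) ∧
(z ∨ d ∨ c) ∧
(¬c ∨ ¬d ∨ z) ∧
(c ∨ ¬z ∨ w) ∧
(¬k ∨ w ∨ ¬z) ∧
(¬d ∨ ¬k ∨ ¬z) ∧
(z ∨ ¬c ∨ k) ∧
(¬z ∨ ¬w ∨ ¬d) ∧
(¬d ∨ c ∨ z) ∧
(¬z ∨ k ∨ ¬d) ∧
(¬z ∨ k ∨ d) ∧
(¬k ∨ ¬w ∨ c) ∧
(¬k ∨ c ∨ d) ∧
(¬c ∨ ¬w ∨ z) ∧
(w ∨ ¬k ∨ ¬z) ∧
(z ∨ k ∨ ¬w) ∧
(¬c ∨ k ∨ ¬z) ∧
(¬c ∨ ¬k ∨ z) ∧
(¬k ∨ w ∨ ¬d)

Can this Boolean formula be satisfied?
No

No, the formula is not satisfiable.

No assignment of truth values to the variables can make all 20 clauses true simultaneously.

The formula is UNSAT (unsatisfiable).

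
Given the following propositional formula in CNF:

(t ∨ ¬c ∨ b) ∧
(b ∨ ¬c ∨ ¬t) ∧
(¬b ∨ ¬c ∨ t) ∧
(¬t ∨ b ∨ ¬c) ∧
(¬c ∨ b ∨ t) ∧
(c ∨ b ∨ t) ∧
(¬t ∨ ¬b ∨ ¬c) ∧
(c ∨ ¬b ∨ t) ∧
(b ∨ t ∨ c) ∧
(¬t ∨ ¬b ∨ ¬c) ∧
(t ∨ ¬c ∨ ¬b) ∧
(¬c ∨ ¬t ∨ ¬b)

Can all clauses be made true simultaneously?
Yes

Yes, the formula is satisfiable.

One satisfying assignment is: c=False, t=True, b=False

Verification: With this assignment, all 12 clauses evaluate to true.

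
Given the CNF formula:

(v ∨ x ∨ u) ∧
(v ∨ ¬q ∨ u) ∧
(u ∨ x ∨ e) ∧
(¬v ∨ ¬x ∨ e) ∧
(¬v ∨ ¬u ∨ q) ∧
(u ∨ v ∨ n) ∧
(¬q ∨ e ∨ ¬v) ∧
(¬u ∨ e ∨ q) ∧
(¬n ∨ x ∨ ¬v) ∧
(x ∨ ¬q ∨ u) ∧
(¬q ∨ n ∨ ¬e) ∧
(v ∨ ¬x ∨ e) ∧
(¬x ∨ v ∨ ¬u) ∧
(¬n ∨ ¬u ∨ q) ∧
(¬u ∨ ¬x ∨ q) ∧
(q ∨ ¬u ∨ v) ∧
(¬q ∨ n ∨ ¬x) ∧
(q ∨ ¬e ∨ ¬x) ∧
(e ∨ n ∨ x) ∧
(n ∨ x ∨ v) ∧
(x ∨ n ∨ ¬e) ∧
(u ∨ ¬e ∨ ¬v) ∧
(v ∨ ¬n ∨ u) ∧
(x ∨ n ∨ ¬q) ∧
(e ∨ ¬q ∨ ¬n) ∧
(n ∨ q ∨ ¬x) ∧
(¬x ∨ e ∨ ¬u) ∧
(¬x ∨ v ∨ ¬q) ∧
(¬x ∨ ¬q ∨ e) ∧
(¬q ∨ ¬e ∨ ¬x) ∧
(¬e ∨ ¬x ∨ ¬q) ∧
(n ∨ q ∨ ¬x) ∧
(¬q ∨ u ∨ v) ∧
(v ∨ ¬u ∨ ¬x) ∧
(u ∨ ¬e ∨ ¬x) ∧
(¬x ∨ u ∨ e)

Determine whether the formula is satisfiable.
Yes

Yes, the formula is satisfiable.

One satisfying assignment is: v=False, e=True, x=False, n=True, q=True, u=True

Verification: With this assignment, all 36 clauses evaluate to true.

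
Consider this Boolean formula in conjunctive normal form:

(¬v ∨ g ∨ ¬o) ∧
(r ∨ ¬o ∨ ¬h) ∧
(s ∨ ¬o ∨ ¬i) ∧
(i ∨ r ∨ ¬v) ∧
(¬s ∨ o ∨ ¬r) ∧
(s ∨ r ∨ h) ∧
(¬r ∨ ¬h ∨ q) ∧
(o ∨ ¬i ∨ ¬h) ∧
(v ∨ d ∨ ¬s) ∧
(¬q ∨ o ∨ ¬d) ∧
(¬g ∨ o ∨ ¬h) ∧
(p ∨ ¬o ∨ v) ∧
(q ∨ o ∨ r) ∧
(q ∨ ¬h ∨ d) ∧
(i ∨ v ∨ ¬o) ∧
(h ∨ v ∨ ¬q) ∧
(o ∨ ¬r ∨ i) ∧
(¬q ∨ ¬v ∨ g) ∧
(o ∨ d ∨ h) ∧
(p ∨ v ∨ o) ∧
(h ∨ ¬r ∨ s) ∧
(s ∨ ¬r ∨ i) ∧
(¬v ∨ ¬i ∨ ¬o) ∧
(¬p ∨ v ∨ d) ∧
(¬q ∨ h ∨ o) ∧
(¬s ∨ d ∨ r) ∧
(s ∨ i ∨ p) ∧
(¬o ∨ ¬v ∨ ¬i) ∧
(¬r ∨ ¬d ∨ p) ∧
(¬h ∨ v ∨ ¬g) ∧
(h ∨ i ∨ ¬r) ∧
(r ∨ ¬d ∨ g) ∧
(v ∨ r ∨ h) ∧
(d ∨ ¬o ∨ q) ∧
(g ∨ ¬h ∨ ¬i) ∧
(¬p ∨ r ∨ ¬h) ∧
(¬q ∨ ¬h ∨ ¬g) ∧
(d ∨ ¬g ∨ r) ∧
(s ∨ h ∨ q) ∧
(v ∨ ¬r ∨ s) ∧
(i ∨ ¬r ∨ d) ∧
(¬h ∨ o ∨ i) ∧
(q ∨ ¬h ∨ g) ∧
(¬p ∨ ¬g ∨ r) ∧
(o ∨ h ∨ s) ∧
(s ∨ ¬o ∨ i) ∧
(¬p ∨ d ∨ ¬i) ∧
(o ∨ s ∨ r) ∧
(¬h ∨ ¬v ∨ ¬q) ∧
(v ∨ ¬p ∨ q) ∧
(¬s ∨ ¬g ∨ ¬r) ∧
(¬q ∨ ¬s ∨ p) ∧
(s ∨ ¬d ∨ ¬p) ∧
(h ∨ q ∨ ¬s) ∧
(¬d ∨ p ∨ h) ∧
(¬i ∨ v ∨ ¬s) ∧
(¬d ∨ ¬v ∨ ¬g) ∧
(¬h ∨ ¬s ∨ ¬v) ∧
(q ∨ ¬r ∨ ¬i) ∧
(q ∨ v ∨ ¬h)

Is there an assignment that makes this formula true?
No

No, the formula is not satisfiable.

No assignment of truth values to the variables can make all 60 clauses true simultaneously.

The formula is UNSAT (unsatisfiable).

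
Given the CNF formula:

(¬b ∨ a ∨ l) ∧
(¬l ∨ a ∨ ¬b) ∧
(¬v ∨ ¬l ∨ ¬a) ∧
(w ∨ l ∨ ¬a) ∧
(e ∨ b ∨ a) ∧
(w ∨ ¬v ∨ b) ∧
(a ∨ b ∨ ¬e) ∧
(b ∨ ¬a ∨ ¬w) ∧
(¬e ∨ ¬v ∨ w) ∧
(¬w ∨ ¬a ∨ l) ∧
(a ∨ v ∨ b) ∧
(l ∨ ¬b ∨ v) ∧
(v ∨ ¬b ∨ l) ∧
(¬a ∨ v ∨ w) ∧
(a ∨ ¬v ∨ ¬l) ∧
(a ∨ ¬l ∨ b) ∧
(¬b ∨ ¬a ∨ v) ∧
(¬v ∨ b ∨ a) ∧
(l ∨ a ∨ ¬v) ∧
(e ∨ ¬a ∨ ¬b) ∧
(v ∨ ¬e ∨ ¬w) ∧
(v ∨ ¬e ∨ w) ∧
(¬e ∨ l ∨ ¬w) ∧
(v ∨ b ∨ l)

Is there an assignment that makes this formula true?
No

No, the formula is not satisfiable.

No assignment of truth values to the variables can make all 24 clauses true simultaneously.

The formula is UNSAT (unsatisfiable).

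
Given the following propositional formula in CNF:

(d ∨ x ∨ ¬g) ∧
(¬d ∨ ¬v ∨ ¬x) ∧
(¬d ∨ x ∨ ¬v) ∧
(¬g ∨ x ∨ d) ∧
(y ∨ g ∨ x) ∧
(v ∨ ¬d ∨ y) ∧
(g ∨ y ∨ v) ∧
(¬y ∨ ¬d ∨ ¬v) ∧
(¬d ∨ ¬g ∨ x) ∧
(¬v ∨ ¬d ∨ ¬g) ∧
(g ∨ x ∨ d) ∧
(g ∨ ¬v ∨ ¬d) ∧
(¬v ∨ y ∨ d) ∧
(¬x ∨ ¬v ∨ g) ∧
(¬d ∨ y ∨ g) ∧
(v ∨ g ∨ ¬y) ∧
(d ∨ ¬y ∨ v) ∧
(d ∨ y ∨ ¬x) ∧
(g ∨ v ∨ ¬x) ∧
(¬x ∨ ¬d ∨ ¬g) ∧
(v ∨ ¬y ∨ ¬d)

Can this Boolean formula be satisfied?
Yes

Yes, the formula is satisfiable.

One satisfying assignment is: v=True, g=True, x=True, d=False, y=True

Verification: With this assignment, all 21 clauses evaluate to true.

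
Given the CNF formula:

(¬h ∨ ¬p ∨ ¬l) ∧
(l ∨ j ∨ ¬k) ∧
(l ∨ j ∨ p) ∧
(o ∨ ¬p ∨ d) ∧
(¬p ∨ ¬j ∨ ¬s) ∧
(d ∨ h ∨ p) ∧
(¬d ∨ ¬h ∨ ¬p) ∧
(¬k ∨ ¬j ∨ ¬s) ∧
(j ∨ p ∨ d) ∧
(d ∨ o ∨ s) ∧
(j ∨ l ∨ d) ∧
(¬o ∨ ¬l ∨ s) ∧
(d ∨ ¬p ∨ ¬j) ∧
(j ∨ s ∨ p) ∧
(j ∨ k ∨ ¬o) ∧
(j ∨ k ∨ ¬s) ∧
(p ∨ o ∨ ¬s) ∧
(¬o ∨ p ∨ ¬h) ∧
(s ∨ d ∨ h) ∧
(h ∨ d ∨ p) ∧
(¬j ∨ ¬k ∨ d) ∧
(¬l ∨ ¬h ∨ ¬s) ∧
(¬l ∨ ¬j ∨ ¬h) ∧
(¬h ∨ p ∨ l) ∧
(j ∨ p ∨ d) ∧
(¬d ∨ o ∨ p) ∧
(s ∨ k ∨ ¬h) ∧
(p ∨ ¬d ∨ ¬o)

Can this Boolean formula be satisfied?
Yes

Yes, the formula is satisfiable.

One satisfying assignment is: p=True, h=False, l=False, o=False, j=False, d=True, s=False, k=False

Verification: With this assignment, all 28 clauses evaluate to true.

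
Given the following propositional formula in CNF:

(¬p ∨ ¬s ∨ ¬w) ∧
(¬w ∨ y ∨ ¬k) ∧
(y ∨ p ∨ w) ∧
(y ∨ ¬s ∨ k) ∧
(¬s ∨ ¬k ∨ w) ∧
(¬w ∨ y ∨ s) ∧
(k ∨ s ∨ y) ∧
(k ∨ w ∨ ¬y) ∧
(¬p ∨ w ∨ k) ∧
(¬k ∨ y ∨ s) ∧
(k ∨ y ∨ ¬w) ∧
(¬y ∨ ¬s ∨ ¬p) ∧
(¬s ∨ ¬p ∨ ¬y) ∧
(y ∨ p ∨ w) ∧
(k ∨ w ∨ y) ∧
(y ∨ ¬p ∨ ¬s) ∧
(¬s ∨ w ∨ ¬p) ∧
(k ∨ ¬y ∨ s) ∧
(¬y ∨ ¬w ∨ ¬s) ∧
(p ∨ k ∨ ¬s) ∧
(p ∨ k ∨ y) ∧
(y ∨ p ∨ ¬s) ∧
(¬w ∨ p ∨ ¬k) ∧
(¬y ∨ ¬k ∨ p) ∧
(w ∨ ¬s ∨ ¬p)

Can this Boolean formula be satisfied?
Yes

Yes, the formula is satisfiable.

One satisfying assignment is: p=True, k=True, w=False, y=True, s=False

Verification: With this assignment, all 25 clauses evaluate to true.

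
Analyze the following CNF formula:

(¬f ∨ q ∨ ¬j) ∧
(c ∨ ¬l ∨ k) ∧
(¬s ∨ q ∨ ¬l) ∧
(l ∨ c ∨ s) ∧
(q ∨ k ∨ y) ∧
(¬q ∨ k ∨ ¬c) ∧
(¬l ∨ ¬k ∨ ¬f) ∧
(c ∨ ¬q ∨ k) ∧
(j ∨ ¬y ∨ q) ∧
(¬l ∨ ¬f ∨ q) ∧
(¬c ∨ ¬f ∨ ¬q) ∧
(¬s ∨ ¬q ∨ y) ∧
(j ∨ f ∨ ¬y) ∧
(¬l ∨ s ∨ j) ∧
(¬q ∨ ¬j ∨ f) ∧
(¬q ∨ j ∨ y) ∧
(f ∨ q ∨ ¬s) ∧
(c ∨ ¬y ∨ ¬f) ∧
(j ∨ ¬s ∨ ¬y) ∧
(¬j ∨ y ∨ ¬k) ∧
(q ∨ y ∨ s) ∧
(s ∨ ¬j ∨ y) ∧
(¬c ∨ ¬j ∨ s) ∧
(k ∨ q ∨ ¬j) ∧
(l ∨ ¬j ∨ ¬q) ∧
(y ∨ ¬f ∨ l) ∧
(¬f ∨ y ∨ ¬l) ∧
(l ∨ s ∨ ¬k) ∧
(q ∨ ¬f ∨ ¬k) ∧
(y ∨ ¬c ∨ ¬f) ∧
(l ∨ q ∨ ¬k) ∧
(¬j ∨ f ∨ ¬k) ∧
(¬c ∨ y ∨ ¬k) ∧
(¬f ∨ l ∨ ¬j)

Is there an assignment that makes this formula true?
No

No, the formula is not satisfiable.

No assignment of truth values to the variables can make all 34 clauses true simultaneously.

The formula is UNSAT (unsatisfiable).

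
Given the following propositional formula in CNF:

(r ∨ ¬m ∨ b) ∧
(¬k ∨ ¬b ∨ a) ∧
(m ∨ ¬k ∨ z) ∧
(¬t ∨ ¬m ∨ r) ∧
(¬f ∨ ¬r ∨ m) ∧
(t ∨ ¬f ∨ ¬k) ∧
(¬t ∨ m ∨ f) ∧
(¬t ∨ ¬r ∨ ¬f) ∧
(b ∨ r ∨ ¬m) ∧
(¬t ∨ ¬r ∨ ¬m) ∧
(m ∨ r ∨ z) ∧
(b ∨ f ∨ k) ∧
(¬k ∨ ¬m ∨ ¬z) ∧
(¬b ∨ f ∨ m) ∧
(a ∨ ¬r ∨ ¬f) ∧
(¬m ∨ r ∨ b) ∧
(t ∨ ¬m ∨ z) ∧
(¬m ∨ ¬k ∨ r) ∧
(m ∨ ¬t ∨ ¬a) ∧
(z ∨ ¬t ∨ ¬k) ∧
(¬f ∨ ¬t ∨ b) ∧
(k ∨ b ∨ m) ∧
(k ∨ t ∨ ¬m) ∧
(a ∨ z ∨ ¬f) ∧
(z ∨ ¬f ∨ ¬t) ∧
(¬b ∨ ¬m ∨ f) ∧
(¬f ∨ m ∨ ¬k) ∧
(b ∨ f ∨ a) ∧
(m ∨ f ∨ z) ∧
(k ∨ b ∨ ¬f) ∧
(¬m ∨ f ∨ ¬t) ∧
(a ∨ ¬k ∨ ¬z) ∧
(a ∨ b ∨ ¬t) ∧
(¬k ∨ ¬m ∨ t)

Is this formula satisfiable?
Yes

Yes, the formula is satisfiable.

One satisfying assignment is: k=False, f=True, r=False, m=False, z=True, t=True, b=True, a=False

Verification: With this assignment, all 34 clauses evaluate to true.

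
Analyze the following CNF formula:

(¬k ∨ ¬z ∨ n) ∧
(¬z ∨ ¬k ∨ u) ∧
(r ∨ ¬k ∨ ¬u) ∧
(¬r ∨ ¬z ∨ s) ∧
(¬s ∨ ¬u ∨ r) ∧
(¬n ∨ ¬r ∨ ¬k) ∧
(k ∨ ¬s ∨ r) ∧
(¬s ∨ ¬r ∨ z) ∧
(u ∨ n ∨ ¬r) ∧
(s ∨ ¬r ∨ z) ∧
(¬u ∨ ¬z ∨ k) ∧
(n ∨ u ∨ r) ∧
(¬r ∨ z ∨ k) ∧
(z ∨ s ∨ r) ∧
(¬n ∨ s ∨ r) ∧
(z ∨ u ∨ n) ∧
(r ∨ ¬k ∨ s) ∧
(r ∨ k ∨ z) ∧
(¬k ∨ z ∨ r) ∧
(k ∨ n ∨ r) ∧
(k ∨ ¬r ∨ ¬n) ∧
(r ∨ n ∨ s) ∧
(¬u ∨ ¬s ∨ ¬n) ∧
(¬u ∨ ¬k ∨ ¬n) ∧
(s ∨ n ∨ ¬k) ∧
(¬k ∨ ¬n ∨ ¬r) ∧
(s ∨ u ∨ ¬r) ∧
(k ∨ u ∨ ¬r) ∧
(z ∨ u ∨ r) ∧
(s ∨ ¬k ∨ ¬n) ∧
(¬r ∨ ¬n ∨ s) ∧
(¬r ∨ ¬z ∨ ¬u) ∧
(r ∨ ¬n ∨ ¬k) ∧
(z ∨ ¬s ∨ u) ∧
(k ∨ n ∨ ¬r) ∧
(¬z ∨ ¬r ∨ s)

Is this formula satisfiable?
No

No, the formula is not satisfiable.

No assignment of truth values to the variables can make all 36 clauses true simultaneously.

The formula is UNSAT (unsatisfiable).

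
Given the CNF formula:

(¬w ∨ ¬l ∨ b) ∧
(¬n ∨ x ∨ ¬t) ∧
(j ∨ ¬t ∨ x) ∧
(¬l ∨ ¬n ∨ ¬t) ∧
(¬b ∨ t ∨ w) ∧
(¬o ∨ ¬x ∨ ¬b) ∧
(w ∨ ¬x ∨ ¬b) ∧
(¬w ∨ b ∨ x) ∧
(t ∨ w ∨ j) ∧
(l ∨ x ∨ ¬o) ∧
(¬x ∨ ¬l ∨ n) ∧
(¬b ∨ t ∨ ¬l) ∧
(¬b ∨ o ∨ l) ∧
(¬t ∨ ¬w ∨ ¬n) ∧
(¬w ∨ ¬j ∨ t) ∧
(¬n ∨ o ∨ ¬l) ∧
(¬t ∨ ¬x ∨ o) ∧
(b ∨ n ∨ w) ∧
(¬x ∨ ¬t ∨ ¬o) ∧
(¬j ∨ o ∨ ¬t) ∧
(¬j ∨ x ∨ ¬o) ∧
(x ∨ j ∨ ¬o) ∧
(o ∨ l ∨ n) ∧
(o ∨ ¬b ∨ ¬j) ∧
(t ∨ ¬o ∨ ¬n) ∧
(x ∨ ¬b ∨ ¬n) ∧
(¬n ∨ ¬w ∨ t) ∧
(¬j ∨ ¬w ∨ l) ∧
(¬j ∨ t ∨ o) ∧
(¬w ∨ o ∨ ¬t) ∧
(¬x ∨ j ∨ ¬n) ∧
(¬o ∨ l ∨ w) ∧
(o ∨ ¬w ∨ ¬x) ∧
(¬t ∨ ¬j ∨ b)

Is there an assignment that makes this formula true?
Yes

Yes, the formula is satisfiable.

One satisfying assignment is: n=False, b=False, l=False, x=True, j=False, t=False, w=True, o=True

Verification: With this assignment, all 34 clauses evaluate to true.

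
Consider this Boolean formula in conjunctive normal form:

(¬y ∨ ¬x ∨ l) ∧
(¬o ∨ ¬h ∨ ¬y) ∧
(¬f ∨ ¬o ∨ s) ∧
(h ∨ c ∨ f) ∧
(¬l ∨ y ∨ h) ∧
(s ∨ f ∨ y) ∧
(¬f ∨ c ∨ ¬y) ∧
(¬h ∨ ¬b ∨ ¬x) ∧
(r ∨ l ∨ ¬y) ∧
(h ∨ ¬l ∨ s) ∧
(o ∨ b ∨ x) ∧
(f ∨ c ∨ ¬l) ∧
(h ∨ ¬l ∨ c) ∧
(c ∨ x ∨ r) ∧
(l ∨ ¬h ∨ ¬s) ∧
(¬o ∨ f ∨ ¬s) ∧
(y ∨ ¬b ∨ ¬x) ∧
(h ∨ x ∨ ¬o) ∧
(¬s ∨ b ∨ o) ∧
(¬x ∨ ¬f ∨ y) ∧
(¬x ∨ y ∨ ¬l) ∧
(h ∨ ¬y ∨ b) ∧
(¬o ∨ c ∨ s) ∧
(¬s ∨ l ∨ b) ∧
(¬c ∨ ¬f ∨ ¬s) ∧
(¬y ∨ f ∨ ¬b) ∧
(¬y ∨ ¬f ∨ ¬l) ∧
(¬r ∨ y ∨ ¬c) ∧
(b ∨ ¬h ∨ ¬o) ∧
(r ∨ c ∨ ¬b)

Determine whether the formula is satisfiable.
Yes

Yes, the formula is satisfiable.

One satisfying assignment is: o=False, c=False, l=False, x=False, s=True, h=False, y=False, b=True, f=True, r=True

Verification: With this assignment, all 30 clauses evaluate to true.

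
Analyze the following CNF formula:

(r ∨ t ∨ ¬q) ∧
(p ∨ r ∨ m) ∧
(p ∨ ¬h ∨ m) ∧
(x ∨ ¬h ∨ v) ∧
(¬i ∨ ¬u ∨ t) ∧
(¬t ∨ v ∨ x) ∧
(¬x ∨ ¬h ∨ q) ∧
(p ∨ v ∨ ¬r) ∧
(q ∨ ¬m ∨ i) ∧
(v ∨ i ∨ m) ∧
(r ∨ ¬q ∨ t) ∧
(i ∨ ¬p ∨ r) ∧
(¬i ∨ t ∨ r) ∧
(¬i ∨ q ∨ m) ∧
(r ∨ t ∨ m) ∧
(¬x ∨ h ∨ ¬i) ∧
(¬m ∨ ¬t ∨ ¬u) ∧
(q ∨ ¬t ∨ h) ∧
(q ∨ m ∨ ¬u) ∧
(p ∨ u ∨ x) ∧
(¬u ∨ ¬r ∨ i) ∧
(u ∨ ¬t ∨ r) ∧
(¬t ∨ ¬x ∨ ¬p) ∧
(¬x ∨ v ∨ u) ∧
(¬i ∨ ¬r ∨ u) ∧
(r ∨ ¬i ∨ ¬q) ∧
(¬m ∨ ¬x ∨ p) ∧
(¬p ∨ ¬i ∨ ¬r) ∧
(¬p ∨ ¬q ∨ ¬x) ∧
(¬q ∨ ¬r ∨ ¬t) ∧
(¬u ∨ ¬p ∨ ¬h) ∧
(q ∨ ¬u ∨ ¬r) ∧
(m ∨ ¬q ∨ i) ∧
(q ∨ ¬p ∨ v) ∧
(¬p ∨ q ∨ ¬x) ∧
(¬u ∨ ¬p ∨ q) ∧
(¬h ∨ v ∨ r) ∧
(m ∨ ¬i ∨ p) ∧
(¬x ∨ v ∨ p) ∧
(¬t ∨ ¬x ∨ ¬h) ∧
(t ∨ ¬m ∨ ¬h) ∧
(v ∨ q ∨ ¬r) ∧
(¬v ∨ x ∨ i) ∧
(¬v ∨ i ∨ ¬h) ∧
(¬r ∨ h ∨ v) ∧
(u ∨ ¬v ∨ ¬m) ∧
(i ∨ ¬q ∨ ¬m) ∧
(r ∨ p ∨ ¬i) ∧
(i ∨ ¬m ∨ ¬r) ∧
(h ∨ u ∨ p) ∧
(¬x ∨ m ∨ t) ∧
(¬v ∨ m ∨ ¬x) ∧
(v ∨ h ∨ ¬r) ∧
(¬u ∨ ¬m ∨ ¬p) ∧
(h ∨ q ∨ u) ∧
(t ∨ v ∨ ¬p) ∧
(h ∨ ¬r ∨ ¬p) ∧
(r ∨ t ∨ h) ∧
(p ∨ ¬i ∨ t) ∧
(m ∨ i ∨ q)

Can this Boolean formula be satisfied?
No

No, the formula is not satisfiable.

No assignment of truth values to the variables can make all 60 clauses true simultaneously.

The formula is UNSAT (unsatisfiable).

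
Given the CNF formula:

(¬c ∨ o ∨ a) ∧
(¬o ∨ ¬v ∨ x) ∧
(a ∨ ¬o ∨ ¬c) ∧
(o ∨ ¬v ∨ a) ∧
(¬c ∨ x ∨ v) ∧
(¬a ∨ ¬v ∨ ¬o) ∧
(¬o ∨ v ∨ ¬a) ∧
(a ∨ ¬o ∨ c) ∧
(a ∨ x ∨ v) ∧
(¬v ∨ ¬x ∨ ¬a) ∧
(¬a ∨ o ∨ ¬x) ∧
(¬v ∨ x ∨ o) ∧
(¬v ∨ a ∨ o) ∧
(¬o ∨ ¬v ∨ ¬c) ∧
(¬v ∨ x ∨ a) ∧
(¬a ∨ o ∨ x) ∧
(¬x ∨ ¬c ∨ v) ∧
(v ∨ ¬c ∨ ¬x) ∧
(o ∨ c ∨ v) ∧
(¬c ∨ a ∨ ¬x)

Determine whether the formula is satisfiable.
No

No, the formula is not satisfiable.

No assignment of truth values to the variables can make all 20 clauses true simultaneously.

The formula is UNSAT (unsatisfiable).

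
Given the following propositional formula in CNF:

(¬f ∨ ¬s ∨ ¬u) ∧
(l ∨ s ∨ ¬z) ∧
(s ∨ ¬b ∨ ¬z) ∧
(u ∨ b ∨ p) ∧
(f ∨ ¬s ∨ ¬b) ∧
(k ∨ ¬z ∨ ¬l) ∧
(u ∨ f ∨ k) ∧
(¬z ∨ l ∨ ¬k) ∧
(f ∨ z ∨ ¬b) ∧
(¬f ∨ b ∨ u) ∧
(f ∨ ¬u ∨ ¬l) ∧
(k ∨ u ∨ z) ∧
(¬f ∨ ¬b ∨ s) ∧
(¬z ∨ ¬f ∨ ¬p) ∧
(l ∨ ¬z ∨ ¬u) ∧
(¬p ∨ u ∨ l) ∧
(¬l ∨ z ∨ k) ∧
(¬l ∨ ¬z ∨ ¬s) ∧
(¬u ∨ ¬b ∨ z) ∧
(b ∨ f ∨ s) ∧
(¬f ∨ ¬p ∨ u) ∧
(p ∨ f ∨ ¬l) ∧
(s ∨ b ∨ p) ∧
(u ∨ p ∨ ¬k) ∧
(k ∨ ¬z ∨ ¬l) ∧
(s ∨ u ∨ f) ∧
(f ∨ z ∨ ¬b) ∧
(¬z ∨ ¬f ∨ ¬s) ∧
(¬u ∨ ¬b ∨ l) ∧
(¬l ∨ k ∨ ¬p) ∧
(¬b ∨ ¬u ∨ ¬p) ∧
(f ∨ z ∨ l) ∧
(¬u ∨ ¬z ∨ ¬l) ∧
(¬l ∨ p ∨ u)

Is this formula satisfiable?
Yes

Yes, the formula is satisfiable.

One satisfying assignment is: u=False, l=True, z=False, f=False, p=True, b=False, s=True, k=True

Verification: With this assignment, all 34 clauses evaluate to true.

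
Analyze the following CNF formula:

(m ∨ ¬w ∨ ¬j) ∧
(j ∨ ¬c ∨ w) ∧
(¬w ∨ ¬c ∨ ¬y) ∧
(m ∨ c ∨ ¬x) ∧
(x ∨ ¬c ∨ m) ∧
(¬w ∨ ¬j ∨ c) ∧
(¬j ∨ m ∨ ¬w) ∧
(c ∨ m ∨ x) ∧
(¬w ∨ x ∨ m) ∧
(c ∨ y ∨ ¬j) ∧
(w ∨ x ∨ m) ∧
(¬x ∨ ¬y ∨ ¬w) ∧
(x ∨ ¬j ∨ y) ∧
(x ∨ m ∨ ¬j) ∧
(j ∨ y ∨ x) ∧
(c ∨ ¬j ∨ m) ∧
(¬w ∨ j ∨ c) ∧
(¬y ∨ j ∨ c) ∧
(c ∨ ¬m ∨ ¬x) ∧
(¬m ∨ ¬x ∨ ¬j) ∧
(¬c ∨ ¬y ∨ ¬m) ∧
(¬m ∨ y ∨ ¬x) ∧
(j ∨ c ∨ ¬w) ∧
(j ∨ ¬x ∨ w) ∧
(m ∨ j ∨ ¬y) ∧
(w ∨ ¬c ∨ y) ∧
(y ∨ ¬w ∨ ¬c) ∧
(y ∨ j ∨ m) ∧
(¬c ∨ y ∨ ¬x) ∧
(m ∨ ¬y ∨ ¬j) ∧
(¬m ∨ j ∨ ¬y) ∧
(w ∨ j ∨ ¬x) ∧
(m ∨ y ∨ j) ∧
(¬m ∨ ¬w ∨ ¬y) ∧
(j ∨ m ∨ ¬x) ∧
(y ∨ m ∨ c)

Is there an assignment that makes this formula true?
Yes

Yes, the formula is satisfiable.

One satisfying assignment is: y=True, j=True, w=False, m=True, x=False, c=False

Verification: With this assignment, all 36 clauses evaluate to true.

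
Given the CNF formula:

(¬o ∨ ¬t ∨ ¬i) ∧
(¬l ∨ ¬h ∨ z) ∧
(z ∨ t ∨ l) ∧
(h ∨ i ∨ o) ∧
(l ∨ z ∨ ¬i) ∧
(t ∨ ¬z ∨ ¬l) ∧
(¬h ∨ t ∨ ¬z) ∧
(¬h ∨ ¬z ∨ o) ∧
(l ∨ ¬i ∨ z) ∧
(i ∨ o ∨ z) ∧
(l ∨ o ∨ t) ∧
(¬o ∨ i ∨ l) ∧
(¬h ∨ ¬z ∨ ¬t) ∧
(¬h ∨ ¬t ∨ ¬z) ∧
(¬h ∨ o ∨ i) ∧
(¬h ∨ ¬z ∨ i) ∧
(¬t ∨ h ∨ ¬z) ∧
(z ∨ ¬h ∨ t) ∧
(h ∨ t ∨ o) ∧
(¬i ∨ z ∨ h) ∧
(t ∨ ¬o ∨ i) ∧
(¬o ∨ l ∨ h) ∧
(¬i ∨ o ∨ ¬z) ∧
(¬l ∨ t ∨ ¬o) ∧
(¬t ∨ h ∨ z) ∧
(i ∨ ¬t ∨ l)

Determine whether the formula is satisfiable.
No

No, the formula is not satisfiable.

No assignment of truth values to the variables can make all 26 clauses true simultaneously.

The formula is UNSAT (unsatisfiable).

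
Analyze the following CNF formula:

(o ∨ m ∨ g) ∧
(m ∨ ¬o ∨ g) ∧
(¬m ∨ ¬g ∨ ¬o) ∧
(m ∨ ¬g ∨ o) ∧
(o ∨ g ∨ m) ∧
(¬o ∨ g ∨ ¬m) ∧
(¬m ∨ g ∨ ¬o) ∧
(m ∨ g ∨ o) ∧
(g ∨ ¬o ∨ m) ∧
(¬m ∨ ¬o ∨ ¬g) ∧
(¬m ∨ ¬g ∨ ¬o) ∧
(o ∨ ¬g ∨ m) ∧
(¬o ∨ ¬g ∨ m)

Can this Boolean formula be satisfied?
Yes

Yes, the formula is satisfiable.

One satisfying assignment is: m=True, o=False, g=False

Verification: With this assignment, all 13 clauses evaluate to true.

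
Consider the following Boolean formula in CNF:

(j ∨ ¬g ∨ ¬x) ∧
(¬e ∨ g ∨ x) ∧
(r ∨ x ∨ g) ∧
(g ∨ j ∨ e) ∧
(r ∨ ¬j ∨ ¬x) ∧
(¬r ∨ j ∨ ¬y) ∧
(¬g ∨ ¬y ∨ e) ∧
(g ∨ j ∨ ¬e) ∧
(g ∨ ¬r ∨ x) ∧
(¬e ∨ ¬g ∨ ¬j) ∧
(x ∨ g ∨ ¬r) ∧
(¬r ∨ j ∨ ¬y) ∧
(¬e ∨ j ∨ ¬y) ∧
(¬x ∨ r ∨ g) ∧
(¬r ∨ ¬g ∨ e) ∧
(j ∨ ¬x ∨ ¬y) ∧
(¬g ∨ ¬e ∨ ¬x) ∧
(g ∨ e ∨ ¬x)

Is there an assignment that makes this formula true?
Yes

Yes, the formula is satisfiable.

One satisfying assignment is: e=False, y=False, j=False, g=True, x=False, r=False

Verification: With this assignment, all 18 clauses evaluate to true.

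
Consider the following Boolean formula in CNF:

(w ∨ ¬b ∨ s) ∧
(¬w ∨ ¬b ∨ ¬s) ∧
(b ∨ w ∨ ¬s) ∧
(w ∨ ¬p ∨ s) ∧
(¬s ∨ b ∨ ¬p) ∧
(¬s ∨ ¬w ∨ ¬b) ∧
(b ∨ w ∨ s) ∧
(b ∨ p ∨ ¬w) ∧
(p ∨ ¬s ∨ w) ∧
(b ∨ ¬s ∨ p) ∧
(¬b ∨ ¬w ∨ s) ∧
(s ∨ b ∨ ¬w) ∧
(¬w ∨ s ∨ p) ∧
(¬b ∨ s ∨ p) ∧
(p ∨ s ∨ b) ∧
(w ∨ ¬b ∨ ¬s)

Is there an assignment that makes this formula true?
No

No, the formula is not satisfiable.

No assignment of truth values to the variables can make all 16 clauses true simultaneously.

The formula is UNSAT (unsatisfiable).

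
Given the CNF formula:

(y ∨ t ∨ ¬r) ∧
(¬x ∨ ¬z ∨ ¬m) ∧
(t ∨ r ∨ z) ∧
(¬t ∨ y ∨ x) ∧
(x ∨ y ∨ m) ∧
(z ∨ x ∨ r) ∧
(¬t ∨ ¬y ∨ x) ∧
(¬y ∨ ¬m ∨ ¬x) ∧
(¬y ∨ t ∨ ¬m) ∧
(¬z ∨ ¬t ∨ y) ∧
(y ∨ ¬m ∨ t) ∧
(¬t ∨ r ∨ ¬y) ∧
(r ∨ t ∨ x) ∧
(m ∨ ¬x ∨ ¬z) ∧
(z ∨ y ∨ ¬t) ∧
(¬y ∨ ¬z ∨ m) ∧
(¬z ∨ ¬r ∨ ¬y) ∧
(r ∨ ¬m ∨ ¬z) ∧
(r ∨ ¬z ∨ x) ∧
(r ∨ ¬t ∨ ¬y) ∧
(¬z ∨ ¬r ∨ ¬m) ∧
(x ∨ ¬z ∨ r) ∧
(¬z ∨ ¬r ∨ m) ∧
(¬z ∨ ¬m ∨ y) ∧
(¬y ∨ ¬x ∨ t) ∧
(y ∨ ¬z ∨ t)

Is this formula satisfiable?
Yes

Yes, the formula is satisfiable.

One satisfying assignment is: z=False, m=False, y=True, r=True, x=False, t=False

Verification: With this assignment, all 26 clauses evaluate to true.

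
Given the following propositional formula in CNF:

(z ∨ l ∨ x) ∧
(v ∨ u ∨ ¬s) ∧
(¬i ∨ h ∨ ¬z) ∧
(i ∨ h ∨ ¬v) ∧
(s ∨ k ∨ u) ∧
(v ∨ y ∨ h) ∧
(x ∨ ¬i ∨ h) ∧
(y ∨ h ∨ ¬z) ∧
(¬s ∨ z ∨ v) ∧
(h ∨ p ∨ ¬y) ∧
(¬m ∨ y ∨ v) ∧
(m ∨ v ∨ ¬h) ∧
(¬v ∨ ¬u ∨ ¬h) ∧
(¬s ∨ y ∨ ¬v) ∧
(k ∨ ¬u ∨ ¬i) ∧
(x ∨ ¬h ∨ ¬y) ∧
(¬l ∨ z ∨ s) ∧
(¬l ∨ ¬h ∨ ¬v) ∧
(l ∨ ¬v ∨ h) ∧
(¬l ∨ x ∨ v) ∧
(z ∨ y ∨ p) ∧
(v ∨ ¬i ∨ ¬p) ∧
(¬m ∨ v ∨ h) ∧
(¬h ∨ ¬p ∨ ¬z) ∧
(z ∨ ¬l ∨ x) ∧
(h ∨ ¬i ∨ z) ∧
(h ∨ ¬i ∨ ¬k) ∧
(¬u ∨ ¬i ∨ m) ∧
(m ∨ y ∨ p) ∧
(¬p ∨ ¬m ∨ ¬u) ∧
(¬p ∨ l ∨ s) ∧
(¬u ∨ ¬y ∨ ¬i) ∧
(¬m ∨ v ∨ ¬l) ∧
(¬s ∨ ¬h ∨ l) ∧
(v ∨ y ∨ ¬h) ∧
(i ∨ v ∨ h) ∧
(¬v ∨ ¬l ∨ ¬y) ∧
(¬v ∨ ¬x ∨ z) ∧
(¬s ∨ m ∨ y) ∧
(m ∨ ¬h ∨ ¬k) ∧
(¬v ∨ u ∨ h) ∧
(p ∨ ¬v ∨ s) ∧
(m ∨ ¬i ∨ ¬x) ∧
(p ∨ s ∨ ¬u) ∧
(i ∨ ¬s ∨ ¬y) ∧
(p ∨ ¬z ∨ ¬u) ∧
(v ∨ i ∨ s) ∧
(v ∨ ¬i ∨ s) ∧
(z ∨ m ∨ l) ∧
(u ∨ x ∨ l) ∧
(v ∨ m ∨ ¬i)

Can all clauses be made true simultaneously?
No

No, the formula is not satisfiable.

No assignment of truth values to the variables can make all 51 clauses true simultaneously.

The formula is UNSAT (unsatisfiable).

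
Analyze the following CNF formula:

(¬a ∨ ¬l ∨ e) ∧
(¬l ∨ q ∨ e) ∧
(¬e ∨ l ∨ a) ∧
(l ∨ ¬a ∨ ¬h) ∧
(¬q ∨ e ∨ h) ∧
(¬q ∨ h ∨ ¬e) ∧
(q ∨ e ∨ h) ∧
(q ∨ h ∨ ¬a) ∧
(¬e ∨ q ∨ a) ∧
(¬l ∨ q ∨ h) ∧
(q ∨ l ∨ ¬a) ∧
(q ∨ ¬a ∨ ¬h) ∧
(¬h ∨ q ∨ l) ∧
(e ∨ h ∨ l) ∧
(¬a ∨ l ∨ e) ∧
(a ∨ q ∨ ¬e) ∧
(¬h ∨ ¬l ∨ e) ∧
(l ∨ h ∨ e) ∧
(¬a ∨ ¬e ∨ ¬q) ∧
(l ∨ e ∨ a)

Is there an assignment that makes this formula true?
Yes

Yes, the formula is satisfiable.

One satisfying assignment is: q=True, a=False, l=True, h=True, e=True

Verification: With this assignment, all 20 clauses evaluate to true.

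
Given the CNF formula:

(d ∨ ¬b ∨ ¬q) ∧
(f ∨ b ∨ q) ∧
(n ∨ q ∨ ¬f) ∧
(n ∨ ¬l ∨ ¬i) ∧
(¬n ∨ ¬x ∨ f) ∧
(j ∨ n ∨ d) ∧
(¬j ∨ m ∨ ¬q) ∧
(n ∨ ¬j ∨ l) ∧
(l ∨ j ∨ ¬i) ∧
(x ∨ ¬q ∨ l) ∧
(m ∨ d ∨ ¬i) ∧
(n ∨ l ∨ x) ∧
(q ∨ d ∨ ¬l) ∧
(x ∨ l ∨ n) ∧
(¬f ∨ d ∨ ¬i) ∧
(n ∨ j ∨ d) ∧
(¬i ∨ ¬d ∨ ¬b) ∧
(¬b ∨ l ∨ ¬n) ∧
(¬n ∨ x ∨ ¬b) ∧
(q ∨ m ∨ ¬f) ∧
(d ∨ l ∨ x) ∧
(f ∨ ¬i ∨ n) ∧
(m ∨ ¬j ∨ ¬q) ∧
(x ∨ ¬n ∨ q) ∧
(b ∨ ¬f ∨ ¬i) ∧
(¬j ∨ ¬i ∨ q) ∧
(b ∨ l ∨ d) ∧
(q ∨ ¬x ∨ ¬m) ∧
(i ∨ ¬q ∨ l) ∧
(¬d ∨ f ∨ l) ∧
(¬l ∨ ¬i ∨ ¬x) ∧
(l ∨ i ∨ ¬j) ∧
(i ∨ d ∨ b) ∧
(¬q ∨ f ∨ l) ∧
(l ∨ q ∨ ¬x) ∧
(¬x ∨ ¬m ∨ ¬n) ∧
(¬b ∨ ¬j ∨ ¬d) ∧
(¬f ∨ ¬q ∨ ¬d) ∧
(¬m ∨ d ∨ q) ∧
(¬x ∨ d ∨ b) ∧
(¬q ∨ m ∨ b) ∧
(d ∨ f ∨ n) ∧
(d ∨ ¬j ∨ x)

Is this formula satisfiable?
Yes

Yes, the formula is satisfiable.

One satisfying assignment is: b=False, i=False, l=True, f=False, j=False, d=True, q=True, n=True, x=False, m=True

Verification: With this assignment, all 43 clauses evaluate to true.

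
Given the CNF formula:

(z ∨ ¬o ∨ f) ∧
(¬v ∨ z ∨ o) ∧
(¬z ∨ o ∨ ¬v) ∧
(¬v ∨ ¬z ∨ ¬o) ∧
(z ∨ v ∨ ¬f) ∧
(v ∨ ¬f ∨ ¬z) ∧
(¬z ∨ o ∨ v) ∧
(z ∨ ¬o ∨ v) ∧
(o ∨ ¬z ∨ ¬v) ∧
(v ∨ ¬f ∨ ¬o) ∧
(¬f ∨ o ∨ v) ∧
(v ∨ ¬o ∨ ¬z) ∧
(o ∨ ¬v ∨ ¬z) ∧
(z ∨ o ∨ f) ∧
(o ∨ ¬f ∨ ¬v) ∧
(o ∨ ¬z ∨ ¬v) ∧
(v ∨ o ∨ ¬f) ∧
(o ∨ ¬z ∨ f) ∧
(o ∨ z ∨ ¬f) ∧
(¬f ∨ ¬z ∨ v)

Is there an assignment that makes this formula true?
Yes

Yes, the formula is satisfiable.

One satisfying assignment is: o=True, f=True, v=True, z=False

Verification: With this assignment, all 20 clauses evaluate to true.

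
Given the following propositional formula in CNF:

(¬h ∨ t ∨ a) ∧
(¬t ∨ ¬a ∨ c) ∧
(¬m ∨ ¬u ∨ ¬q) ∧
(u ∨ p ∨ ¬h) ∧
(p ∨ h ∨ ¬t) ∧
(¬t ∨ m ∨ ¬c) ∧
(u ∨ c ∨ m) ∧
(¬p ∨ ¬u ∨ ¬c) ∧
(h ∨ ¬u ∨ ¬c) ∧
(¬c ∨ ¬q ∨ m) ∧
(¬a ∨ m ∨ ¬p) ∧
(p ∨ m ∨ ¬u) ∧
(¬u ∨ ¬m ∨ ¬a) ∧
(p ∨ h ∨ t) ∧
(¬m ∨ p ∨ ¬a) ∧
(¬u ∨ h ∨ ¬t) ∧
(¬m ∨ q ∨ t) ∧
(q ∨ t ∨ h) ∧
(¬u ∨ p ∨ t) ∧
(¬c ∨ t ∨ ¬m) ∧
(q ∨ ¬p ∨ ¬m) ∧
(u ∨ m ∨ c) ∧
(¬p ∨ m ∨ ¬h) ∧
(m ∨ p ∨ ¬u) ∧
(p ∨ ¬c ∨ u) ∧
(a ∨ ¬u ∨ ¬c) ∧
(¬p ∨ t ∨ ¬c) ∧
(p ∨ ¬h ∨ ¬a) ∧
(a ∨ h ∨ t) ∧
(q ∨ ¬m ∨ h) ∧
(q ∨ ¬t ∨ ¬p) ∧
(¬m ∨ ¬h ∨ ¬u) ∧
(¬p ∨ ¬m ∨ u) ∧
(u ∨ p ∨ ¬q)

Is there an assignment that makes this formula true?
No

No, the formula is not satisfiable.

No assignment of truth values to the variables can make all 34 clauses true simultaneously.

The formula is UNSAT (unsatisfiable).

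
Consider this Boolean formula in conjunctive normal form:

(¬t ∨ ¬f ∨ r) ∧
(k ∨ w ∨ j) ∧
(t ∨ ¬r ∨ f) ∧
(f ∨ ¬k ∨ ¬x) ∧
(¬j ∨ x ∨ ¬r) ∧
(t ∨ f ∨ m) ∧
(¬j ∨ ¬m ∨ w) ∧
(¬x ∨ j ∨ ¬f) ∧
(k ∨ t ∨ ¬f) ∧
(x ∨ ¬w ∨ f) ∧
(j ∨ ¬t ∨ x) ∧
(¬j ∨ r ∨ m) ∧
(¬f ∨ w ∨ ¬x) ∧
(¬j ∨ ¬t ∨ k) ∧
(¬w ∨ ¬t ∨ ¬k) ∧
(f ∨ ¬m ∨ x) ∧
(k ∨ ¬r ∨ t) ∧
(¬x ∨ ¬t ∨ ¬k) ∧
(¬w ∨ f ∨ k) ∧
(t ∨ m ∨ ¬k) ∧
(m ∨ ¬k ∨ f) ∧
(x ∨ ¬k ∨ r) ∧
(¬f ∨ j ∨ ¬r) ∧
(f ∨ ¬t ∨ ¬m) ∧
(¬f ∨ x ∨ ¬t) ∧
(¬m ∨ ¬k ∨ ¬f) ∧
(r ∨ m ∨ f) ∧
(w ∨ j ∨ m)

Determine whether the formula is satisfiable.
No

No, the formula is not satisfiable.

No assignment of truth values to the variables can make all 28 clauses true simultaneously.

The formula is UNSAT (unsatisfiable).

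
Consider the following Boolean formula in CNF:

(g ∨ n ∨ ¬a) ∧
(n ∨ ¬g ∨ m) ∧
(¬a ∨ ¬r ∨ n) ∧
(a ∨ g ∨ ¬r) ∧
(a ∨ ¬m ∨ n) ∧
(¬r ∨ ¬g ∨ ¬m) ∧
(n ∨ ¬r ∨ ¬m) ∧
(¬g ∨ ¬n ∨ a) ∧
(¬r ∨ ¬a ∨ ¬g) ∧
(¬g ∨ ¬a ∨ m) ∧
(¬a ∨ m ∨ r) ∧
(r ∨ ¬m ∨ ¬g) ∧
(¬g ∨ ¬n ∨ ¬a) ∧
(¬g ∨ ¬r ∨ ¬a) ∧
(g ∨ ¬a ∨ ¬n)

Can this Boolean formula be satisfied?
Yes

Yes, the formula is satisfiable.

One satisfying assignment is: g=False, a=False, n=False, m=False, r=False

Verification: With this assignment, all 15 clauses evaluate to true.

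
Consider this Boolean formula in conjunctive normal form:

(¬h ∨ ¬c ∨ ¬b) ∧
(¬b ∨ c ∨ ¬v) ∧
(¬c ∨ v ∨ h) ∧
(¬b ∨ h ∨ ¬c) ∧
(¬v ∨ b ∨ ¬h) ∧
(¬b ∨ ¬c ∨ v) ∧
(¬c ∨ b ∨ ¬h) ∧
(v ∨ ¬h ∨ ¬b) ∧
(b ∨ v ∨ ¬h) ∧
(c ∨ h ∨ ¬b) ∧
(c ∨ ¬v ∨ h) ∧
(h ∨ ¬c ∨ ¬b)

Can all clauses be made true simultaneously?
Yes

Yes, the formula is satisfiable.

One satisfying assignment is: b=False, c=False, h=False, v=False

Verification: With this assignment, all 12 clauses evaluate to true.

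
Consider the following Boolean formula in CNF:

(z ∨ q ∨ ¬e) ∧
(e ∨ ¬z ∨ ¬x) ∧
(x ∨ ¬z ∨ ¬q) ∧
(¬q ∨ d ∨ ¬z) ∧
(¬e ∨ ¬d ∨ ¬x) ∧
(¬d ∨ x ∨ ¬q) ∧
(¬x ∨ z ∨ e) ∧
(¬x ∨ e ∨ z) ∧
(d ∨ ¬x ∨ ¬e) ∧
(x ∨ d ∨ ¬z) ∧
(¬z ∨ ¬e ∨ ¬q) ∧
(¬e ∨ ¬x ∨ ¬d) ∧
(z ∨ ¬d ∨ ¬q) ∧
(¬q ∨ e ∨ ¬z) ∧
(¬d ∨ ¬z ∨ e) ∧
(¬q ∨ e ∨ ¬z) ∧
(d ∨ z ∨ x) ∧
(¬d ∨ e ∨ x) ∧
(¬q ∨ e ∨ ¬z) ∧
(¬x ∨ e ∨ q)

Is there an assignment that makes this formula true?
Yes

Yes, the formula is satisfiable.

One satisfying assignment is: d=True, z=True, q=False, e=True, x=False

Verification: With this assignment, all 20 clauses evaluate to true.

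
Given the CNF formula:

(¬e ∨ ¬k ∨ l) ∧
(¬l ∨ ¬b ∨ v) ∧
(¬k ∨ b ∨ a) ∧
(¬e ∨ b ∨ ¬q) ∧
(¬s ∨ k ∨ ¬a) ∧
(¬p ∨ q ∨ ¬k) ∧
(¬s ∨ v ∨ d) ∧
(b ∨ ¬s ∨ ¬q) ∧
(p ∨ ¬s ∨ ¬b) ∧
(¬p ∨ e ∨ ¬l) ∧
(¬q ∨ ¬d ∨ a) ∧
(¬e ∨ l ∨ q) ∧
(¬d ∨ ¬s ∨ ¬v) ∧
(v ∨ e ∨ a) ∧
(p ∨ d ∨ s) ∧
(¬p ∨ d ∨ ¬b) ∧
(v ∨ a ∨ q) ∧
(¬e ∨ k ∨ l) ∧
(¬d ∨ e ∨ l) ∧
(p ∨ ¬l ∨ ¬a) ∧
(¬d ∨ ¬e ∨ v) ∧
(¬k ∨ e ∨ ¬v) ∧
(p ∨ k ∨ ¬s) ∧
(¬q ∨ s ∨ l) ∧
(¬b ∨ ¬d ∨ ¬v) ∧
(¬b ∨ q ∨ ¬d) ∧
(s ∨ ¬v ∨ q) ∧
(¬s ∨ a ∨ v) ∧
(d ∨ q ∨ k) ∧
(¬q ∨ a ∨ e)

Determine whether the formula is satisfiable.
No

No, the formula is not satisfiable.

No assignment of truth values to the variables can make all 30 clauses true simultaneously.

The formula is UNSAT (unsatisfiable).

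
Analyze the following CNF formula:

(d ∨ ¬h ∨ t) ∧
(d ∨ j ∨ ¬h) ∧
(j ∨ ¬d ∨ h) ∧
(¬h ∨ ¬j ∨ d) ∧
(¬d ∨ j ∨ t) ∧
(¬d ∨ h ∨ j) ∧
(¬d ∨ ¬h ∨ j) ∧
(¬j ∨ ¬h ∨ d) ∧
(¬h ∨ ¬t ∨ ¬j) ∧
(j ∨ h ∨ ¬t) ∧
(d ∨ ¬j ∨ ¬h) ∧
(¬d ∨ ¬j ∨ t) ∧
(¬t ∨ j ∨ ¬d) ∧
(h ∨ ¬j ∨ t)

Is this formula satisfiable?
Yes

Yes, the formula is satisfiable.

One satisfying assignment is: h=False, t=False, d=False, j=False

Verification: With this assignment, all 14 clauses evaluate to true.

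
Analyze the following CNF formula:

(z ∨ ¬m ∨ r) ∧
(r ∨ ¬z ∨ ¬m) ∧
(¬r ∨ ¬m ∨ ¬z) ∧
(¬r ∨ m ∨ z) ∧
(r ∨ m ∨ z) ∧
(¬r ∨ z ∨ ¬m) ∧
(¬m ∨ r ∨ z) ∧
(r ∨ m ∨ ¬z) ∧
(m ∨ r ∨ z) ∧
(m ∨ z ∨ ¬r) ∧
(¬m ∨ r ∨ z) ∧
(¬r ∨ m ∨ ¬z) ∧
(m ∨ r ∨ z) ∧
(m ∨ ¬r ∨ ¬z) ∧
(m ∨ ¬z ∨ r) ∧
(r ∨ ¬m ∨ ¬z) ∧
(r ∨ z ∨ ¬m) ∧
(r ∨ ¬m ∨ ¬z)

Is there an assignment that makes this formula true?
No

No, the formula is not satisfiable.

No assignment of truth values to the variables can make all 18 clauses true simultaneously.

The formula is UNSAT (unsatisfiable).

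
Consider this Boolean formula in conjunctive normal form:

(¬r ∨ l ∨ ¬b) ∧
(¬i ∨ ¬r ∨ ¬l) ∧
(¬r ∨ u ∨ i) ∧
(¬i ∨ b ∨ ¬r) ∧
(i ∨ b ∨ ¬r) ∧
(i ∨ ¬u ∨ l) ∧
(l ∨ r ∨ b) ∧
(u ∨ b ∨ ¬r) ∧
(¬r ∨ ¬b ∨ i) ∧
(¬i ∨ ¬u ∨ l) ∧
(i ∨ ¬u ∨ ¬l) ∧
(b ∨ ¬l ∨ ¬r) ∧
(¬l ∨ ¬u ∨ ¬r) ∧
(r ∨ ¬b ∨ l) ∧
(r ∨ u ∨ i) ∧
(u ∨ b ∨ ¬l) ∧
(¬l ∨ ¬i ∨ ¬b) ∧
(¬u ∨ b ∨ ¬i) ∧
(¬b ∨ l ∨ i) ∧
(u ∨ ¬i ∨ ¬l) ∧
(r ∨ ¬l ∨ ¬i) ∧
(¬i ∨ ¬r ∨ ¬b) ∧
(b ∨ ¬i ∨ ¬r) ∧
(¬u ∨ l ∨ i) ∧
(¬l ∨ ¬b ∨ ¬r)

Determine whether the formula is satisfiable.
No

No, the formula is not satisfiable.

No assignment of truth values to the variables can make all 25 clauses true simultaneously.

The formula is UNSAT (unsatisfiable).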